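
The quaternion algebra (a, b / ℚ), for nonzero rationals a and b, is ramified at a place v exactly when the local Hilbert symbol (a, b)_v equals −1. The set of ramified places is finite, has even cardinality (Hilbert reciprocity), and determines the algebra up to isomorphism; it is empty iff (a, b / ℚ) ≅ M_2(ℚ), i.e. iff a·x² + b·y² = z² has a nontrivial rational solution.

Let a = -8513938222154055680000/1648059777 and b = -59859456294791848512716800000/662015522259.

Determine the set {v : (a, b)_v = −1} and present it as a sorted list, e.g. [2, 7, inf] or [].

(a, b) ≡ (-546, -95095) mod (ℚ^×)²; places V = {2, 3, 5, 7, 11, 13, 19, 29, ∞}.
(a,b)_11: α=2, u≡3; β=3, v≡5 (mod 11); (3|11)=+1, (5|11)=+1; sign (−1)^0·+1^3·+1^2 = +1.
(a,b)_13: α=-3, u≡1; β=-3, v≡12 (mod 13); (1|13)=+1, (12|13)=+1; sign (−1)^0·+1^-3·+1^-3 = +1.
(a,b)_7: α=-3, u≡6; β=-1, v≡2 (mod 7); (6|7)=-1, (2|7)=+1; sign (−1)^1·-1^-1·+1^-3 = +1.
(a,b)_29: α=6, u≡24; β=8, v≡13 (mod 29); (24|29)=+1, (13|29)=+1; sign (−1)^0·+1^8·+1^6 = +1.
(a,b)_19: α=2, u≡16; β=3, v≡1 (mod 19); (16|19)=+1, (1|19)=+1; sign (−1)^0·+1^3·+1^2 = +1.
(a,b)_5: α=4, u≡1; β=5, v≡1 (mod 5); (1|5)=+1, (1|5)=+1; sign (−1)^0·+1^5·+1^4 = +1.
(a,b)_2: α=19, β=22; u≡7, v≡1 (mod 8); ε(u)ε(v)=1·0, αω(v)=19·0, βω(u)=22·0; sum ≡ 0  ⇒  +1.
(a,b)_3: α=-7, u≡1; β=-16, v≡2 (mod 3); (1|3)=+1, (2|3)=-1; sign (−1)^0·+1^-16·-1^-7 = -1.
(a,b)_∞: sgn(-546)=−, sgn(-95095)=−, so -1.
|Ram(-546, -95095)| = 2, even; anisotropic at {3, ∞}.

[3, inf]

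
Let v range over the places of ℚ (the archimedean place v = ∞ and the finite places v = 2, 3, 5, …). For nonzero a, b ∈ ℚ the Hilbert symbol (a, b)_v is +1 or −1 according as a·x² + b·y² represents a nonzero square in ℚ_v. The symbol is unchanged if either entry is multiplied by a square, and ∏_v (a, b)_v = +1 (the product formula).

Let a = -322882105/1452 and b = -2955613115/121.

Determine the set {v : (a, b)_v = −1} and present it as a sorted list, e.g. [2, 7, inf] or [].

Mod squares: a ≡ -33915, b ≡ -1235. Check v ∈ {∞, 2, 3, 5, 7, 11, 13, 17, 19}.
v=2: v_2(a)=-2, v_2(b)=0; units ≡ 5, 5 (mod 8); ε·ε+αω+βω = 0·0+-2·1+0·1 ≡ 0  ⇒  (a,b)_2 = +1.
v=19: a=19^1·(≡16), b=19^1·(≡11) mod 19; (16|19)=+1, (11|19)=+1; (−1)^{1·1·9}·(+1)^1·(+1)^1 = -1.
v=11: a=11^-2·(≡4), b=11^-2·(≡7) mod 11; (4|11)=+1, (7|11)=-1; (−1)^{-2·-2·5}·(+1)^-2·(-1)^-2 = +1.
v=∞: -33915 < 0 and -1235 < 0  ⇒  (a,b)_∞ = -1.
v=3: a=3^-1·(≡2), b=3^0·(≡1) mod 3; (2|3)=-1, (1|3)=+1; (−1)^{-1·0·1}·(-1)^0·(+1)^-1 = +1.
v=17: a=17^1·(≡7), b=17^2·(≡6) mod 17; (7|17)=-1, (6|17)=-1; (−1)^{1·2·8}·(-1)^2·(-1)^1 = -1.
v=7: a=7^1·(≡3), b=7^2·(≡4) mod 7; (3|7)=-1, (4|7)=+1; (−1)^{1·2·3}·(-1)^2·(+1)^1 = +1.
v=13: a=13^4·(≡2), b=13^3·(≡9) mod 13; (2|13)=-1, (9|13)=+1; (−1)^{4·3·6}·(-1)^3·(+1)^4 = -1.
v=5: a=5^1·(≡2), b=5^1·(≡2) mod 5; (2|5)=-1, (2|5)=-1; (−1)^{1·1·2}·(-1)^1·(-1)^1 = +1.
(-33915, -1235 / ℚ) ramifies at {13, 17, 19, ∞}: a division algebra.

[13, 17, 19, inf]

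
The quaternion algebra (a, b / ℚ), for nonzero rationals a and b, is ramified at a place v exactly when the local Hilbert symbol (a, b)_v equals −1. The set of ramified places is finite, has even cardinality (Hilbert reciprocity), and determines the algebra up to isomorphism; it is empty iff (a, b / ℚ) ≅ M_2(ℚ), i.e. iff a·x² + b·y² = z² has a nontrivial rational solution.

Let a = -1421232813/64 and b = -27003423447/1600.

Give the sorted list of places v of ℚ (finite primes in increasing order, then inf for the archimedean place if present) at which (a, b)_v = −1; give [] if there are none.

[13, inf]

Mod squares: a ≡ -437437, b ≡ -23023. Check v ∈ {∞, 2, 3, 5, 7, 11, 13, 19, 23}.
v=7: a=7^1·(≡5), b=7^1·(≡1) mod 7; (5|7)=-1, (1|7)=+1; (−1)^{1·1·3}·(-1)^1·(+1)^1 = +1.
v=19: a=19^3·(≡1), b=19^4·(≡16) mod 19; (1|19)=+1, (16|19)=+1; (−1)^{3·4·9}·(+1)^4·(+1)^3 = +1.
v=2: v_2(a)=-6, v_2(b)=-6; units ≡ 3, 1 (mod 8); ε·ε+αω+βω = 1·0+-6·0+-6·1 ≡ 0  ⇒  (a,b)_2 = +1.
v=3: a=3^2·(≡2), b=3^2·(≡2) mod 3; (2|3)=-1, (2|3)=-1; (−1)^{2·2·1}·(-1)^2·(-1)^2 = +1.
v=11: a=11^1·(≡4), b=11^1·(≡7) mod 11; (4|11)=+1, (7|11)=-1; (−1)^{1·1·5}·(+1)^1·(-1)^1 = +1.
v=23: a=23^1·(≡16), b=23^1·(≡14) mod 23; (16|23)=+1, (14|23)=-1; (−1)^{1·1·11}·(+1)^1·(-1)^1 = +1.
v=5: a=5^0·(≡3), b=5^-2·(≡2) mod 5; (3|5)=-1, (2|5)=-1; (−1)^{0·-2·2}·(-1)^-2·(-1)^0 = +1.
v=∞: -437437 < 0 and -23023 < 0  ⇒  (a,b)_∞ = -1.
v=13: a=13^1·(≡8), b=13^1·(≡4) mod 13; (8|13)=-1, (4|13)=+1; (−1)^{1·1·6}·(-1)^1·(+1)^1 = -1.
(-437437, -23023 / ℚ) ramifies at {13, ∞}: a division algebra.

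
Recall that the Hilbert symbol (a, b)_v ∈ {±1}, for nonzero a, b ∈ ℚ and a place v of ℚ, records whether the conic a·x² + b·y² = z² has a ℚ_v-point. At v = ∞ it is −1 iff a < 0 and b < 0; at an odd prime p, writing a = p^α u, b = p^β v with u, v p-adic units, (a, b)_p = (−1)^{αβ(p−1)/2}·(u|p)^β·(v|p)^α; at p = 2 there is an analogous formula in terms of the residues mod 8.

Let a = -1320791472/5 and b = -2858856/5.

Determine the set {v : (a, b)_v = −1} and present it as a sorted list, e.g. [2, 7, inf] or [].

[3, 5, 7, 13, 17, inf]

Mod squares: a ≡ -7735, b ≡ -72930. Check v ∈ {∞, 2, 3, 5, 7, 11, 13, 17}.
v=13: a=13^1·(≡10), b=13^1·(≡7) mod 13; (10|13)=+1, (7|13)=-1; (−1)^{1·1·6}·(+1)^1·(-1)^1 = -1.
v=7: a=7^3·(≡2), b=7^2·(≡3) mod 7; (2|7)=+1, (3|7)=-1; (−1)^{3·2·3}·(+1)^2·(-1)^3 = -1.
v=∞: -7735 < 0 and -72930 < 0  ⇒  (a,b)_∞ = -1.
v=11: a=11^2·(≡4), b=11^1·(≡9) mod 11; (4|11)=+1, (9|11)=+1; (−1)^{2·1·5}·(+1)^1·(+1)^2 = +1.
v=5: a=5^-1·(≡3), b=5^-1·(≡4) mod 5; (3|5)=-1, (4|5)=+1; (−1)^{-1·-1·2}·(-1)^-1·(+1)^-1 = -1.
v=17: a=17^1·(≡1), b=17^1·(≡6) mod 17; (1|17)=+1, (6|17)=-1; (−1)^{1·1·8}·(+1)^1·(-1)^1 = -1.
v=3: a=3^2·(≡2), b=3^1·(≡2) mod 3; (2|3)=-1, (2|3)=-1; (−1)^{2·1·1}·(-1)^1·(-1)^2 = -1.
v=2: v_2(a)=4, v_2(b)=3; units ≡ 1, 7 (mod 8); ε·ε+αω+βω = 0·1+4·0+3·0 ≡ 0  ⇒  (a,b)_2 = +1.
Ram(-7735, -72930) = {3, 5, 7, 13, 17, ∞}; no ℚ_3-point on the conic.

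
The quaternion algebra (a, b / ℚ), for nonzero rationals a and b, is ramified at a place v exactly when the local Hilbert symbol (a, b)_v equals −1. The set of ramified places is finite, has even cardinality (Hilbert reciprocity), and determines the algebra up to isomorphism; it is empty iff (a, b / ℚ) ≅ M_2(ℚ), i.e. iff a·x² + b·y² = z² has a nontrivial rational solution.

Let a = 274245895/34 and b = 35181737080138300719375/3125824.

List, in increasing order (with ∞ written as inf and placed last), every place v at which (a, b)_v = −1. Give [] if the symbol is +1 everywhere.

(a, b) ≡ (1870, 231) mod (ℚ^×)²; places V = {2, 3, 5, 7, 11, 13, 17, 29, ∞}.
(a,b)_2: α=-1, β=-6; u≡7, v≡7 (mod 8); ε(u)ε(v)=1·1, αω(v)=-1·0, βω(u)=-6·0; sum ≡ 1  ⇒  -1.
(a,b)_7: α=2, u≡2; β=5, v≡6 (mod 7); (2|7)=+1, (6|7)=-1; sign (−1)^0·+1^5·-1^2 = +1.
(a,b)_5: α=1, u≡1; β=4, v≡4 (mod 5); (1|5)=+1, (4|5)=+1; sign (−1)^0·+1^4·+1^1 = +1.
(a,b)_11: α=3, u≡4; β=7, v≡8 (mod 11); (4|11)=+1, (8|11)=-1; sign (−1)^1·+1^7·-1^3 = +1.
(a,b)_13: α=0, u≡5; β=-2, v≡10 (mod 13); (5|13)=-1, (10|13)=+1; sign (−1)^0·-1^-2·+1^0 = +1.
(a,b)_∞: sgn(1870)=+, sgn(231)=+, so +1.
(a,b)_29: α=2, u≡27; β=4, v≡7 (mod 29); (27|29)=-1, (7|29)=+1; sign (−1)^0·-1^4·+1^2 = +1.
(a,b)_17: α=-1, u≡4; β=-2, v≡14 (mod 17); (4|17)=+1, (14|17)=-1; sign (−1)^0·+1^-2·-1^-1 = -1.
(a,b)_3: α=0, u≡1; β=5, v≡2 (mod 3); (1|3)=+1, (2|3)=-1; sign (−1)^0·+1^5·-1^0 = +1.
(1870, 231 / ℚ) ramifies at {2, 17}: a division algebra.

[2, 17]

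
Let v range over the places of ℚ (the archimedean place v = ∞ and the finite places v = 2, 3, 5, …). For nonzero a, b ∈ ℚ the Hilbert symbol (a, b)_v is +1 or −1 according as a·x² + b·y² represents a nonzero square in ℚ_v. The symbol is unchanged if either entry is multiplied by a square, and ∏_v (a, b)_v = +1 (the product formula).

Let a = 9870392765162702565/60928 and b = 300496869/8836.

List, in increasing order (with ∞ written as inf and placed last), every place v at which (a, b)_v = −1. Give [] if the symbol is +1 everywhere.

(a, b) ≡ (448630, 29) mod (ℚ^×)²; places V = {2, 3, 5, 7, 13, 17, 23, 29, 37, 43, 47, ∞}.
(a,b)_7: α=-1, u≡3; β=0, v≡4 (mod 7); (3|7)=-1, (4|7)=+1; sign (−1)^0·-1^0·+1^-1 = +1.
(a,b)_5: α=1, u≡1; β=0, v≡4 (mod 5); (1|5)=+1, (4|5)=+1; sign (−1)^0·+1^0·+1^1 = +1.
(a,b)_37: α=0, u≡18; β=2, v≡24 (mod 37); (18|37)=-1, (24|37)=-1; sign (−1)^0·-1^2·-1^0 = +1.
(a,b)_29: α=7, u≡13; β=3, v≡23 (mod 29); (13|29)=+1, (23|29)=+1; sign (−1)^0·+1^3·+1^7 = +1.
(a,b)_23: α=2, u≡17; β=0, v≡13 (mod 23); (17|23)=-1, (13|23)=+1; sign (−1)^0·-1^0·+1^2 = +1.
(a,b)_43: α=2, u≡14; β=0, v≡19 (mod 43); (14|43)=+1, (19|43)=-1; sign (−1)^0·+1^0·-1^2 = +1.
(a,b)_∞: sgn(448630)=+, sgn(29)=+, so +1.
(a,b)_13: α=1, u≡7; β=0, v≡4 (mod 13); (7|13)=-1, (4|13)=+1; sign (−1)^0·-1^0·+1^1 = +1.
(a,b)_47: α=0, u≡39; β=-2, v≡40 (mod 47); (39|47)=-1, (40|47)=-1; sign (−1)^0·-1^-2·-1^0 = +1.
(a,b)_17: α=-1, u≡6; β=0, v≡11 (mod 17); (6|17)=-1, (11|17)=-1; sign (−1)^0·-1^0·-1^-1 = -1.
(a,b)_2: α=-9, β=-2; u≡3, v≡5 (mod 8); ε(u)ε(v)=1·0, αω(v)=-9·1, βω(u)=-2·1; sum ≡ 1  ⇒  -1.
(a,b)_3: α=2, u≡1; β=2, v≡2 (mod 3); (1|3)=+1, (2|3)=-1; sign (−1)^0·+1^2·-1^2 = +1.
|Ram(448630, 29)| = 2, even; anisotropic at {2, 17}.

[2, 17]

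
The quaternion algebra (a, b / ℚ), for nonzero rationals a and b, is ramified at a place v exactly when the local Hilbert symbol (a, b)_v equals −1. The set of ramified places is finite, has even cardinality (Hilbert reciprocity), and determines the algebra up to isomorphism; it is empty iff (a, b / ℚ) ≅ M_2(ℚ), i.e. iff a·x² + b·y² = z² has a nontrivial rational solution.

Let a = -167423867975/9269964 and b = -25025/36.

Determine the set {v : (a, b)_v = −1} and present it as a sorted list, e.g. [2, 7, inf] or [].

(a, b) ≡ (-2579269, -1001) mod (ℚ^×)²; places V = {2, 3, 5, 7, 11, 13, 17, 19, 41, 43, ∞}.
(a,b)_41: α=1, u≡28; β=0, v≡3 (mod 41); (28|41)=-1, (3|41)=-1; sign (−1)^0·-1^0·-1^1 = -1.
(a,b)_43: α=1, u≡32; β=0, v≡6 (mod 43); (32|43)=-1, (6|43)=+1; sign (−1)^0·-1^0·+1^1 = +1.
(a,b)_3: α=-6, u≡2; β=-2, v≡1 (mod 3); (2|3)=-1, (1|3)=+1; sign (−1)^0·-1^-2·+1^-6 = +1.
(a,b)_17: α=-2, u≡6; β=0, v≡8 (mod 17); (6|17)=-1, (8|17)=+1; sign (−1)^0·-1^0·+1^-2 = +1.
(a,b)_5: α=2, u≡4; β=2, v≡4 (mod 5); (4|5)=+1, (4|5)=+1; sign (−1)^0·+1^2·+1^2 = +1.
(a,b)_7: α=1, u≡5; β=1, v≡2 (mod 7); (5|7)=-1, (2|7)=+1; sign (−1)^1·-1^1·+1^1 = +1.
(a,b)_19: α=1, u≡4; β=0, v≡1 (mod 19); (4|19)=+1, (1|19)=+1; sign (−1)^0·+1^0·+1^1 = +1.
(a,b)_11: α=-1, u≡7; β=1, v≡8 (mod 11); (7|11)=-1, (8|11)=-1; sign (−1)^1·-1^1·-1^-1 = -1.
(a,b)_13: α=4, u≡12; β=1, v≡9 (mod 13); (12|13)=+1, (9|13)=+1; sign (−1)^0·+1^1·+1^4 = +1.
(a,b)_∞: sgn(-2579269)=−, sgn(-1001)=−, so -1.
(a,b)_2: α=-2, β=-2; u≡3, v≡7 (mod 8); ε(u)ε(v)=1·1, αω(v)=-2·0, βω(u)=-2·1; sum ≡ 1  ⇒  -1.
|Ram(-2579269, -1001)| = 4, even; anisotropic at {2, 11, 41, ∞}.

[2, 11, 41, inf]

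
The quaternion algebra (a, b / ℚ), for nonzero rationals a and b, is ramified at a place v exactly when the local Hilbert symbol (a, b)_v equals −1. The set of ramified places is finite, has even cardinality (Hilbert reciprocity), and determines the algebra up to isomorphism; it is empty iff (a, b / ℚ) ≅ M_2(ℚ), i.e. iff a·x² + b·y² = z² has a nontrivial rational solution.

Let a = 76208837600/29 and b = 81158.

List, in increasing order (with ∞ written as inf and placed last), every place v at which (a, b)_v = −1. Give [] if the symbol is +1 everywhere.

[2, 7, 11, 31]

(a, b) ≡ (406, 81158) mod (ℚ^×)²; places V = {2, 5, 7, 11, 17, 29, 31, ∞}.
(a,b)_11: α=0, u≡7; β=1, v≡8 (mod 11); (7|11)=-1, (8|11)=-1; sign (−1)^0·-1^1·-1^0 = -1.
(a,b)_7: α=3, u≡1; β=1, v≡2 (mod 7); (1|7)=+1, (2|7)=+1; sign (−1)^1·+1^1·+1^3 = -1.
(a,b)_17: α=2, u≡15; β=1, v≡14 (mod 17); (15|17)=+1, (14|17)=-1; sign (−1)^0·+1^1·-1^2 = +1.
(a,b)_5: α=2, u≡1; β=0, v≡3 (mod 5); (1|5)=+1, (3|5)=-1; sign (−1)^0·+1^0·-1^2 = +1.
(a,b)_31: α=2, u≡29; β=1, v≡14 (mod 31); (29|31)=-1, (14|31)=+1; sign (−1)^0·-1^1·+1^2 = -1.
(a,b)_2: α=5, β=1; u≡3, v≡3 (mod 8); ε(u)ε(v)=1·1, αω(v)=5·1, βω(u)=1·1; sum ≡ 1  ⇒  -1.
(a,b)_29: α=-1, u≡21; β=0, v≡16 (mod 29); (21|29)=-1, (16|29)=+1; sign (−1)^0·-1^0·+1^-1 = +1.
(a,b)_∞: sgn(406)=+, sgn(81158)=+, so +1.
|Ram(406, 81158)| = 4, even; anisotropic at {2, 7, 11, 31}.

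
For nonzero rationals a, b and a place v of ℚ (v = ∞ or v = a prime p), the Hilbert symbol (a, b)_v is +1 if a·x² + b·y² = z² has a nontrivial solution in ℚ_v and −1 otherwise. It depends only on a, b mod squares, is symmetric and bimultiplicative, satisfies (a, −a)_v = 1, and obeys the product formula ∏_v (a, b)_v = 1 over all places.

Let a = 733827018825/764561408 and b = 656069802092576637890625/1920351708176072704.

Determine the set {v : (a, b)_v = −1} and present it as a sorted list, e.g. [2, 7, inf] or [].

[17, 19]

(a, b) ≡ (34, 57) mod (ℚ^×)²; places V = {2, 3, 5, 13, 17, 19, 29, 47, ∞}.
(a,b)_19: α=2, u≡14; β=3, v≡3 (mod 19); (14|19)=-1, (3|19)=-1; sign (−1)^0·-1^3·-1^2 = -1.
(a,b)_13: α=-2, u≡5; β=-4, v≡2 (mod 13); (5|13)=-1, (2|13)=-1; sign (−1)^0·-1^-4·-1^-2 = +1.
(a,b)_47: α=-2, u≡36; β=-4, v≡35 (mod 47); (36|47)=+1, (35|47)=-1; sign (−1)^0·+1^-4·-1^-2 = +1.
(a,b)_3: α=14, u≡1; β=25, v≡1 (mod 3); (1|3)=+1, (1|3)=+1; sign (−1)^0·+1^25·+1^14 = +1.
(a,b)_17: α=1, u≡8; β=2, v≡12 (mod 17); (8|17)=+1, (12|17)=-1; sign (−1)^0·+1^2·-1^1 = -1.
(a,b)_5: α=2, u≡1; β=8, v≡2 (mod 5); (1|5)=+1, (2|5)=-1; sign (−1)^0·+1^8·-1^2 = +1.
(a,b)_∞: sgn(34)=+, sgn(57)=+, so +1.
(a,b)_2: α=-11, β=-14; u≡1, v≡1 (mod 8); ε(u)ε(v)=0·0, αω(v)=-11·0, βω(u)=-14·0; sum ≡ 0  ⇒  +1.
(a,b)_29: α=0, u≡1; β=-2, v≡25 (mod 29); (1|29)=+1, (25|29)=+1; sign (−1)^0·+1^-2·+1^0 = +1.
|Ram(34, 57)| = 2, even; anisotropic at {17, 19}.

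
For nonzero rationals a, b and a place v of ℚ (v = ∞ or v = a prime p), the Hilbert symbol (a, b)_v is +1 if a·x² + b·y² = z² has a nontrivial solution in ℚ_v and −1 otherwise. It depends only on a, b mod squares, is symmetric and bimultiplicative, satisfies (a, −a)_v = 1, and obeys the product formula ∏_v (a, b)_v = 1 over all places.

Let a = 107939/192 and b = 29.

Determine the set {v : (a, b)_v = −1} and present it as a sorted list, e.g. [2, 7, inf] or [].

[3, 29]

(a, b) ≡ (897, 29) mod (ℚ^×)²; places V = {2, 3, 13, 19, 23, 29, ∞}.
(a,b)_23: α=1, u≡3; β=0, v≡6 (mod 23); (3|23)=+1, (6|23)=+1; sign (−1)^0·+1^0·+1^1 = +1.
(a,b)_∞: sgn(897)=+, sgn(29)=+, so +1.
(a,b)_3: α=-1, u≡2; β=0, v≡2 (mod 3); (2|3)=-1, (2|3)=-1; sign (−1)^0·-1^0·-1^-1 = -1.
(a,b)_13: α=1, u≡10; β=0, v≡3 (mod 13); (10|13)=+1, (3|13)=+1; sign (−1)^0·+1^0·+1^1 = +1.
(a,b)_19: α=2, u≡7; β=0, v≡10 (mod 19); (7|19)=+1, (10|19)=-1; sign (−1)^0·+1^0·-1^2 = +1.
(a,b)_2: α=-6, β=0; u≡1, v≡5 (mod 8); ε(u)ε(v)=0·0, αω(v)=-6·1, βω(u)=0·0; sum ≡ 0  ⇒  +1.
(a,b)_29: α=0, u≡21; β=1, v≡1 (mod 29); (21|29)=-1, (1|29)=+1; sign (−1)^0·-1^1·+1^0 = -1.
|Ram(897, 29)| = 2, even; anisotropic at {3, 29}.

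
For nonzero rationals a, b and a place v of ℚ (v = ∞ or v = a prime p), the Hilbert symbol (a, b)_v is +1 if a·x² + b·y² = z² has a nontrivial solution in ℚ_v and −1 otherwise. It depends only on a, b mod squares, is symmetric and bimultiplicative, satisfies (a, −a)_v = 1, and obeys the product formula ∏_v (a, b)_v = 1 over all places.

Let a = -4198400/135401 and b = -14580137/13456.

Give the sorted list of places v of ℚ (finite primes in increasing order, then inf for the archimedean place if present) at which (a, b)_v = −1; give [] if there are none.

Mod squares: a ≡ -6601, b ≡ -713. Check v ∈ {∞, 2, 5, 7, 11, 13, 23, 29, 31, 41}.
v=41: a=41^1·(≡29), b=41^0·(≡20) mod 41; (29|41)=-1, (20|41)=+1; (−1)^{1·0·20}·(-1)^0·(+1)^1 = +1.
v=5: a=5^2·(≡4), b=5^0·(≡3) mod 5; (4|5)=+1, (3|5)=-1; (−1)^{2·0·2}·(+1)^0·(-1)^2 = +1.
v=∞: -6601 < 0 and -713 < 0  ⇒  (a,b)_∞ = -1.
v=29: a=29^-2·(≡21), b=29^-2·(≡3) mod 29; (21|29)=-1, (3|29)=-1; (−1)^{-2·-2·14}·(-1)^-2·(-1)^-2 = +1.
v=31: a=31^0·(≡10), b=31^1·(≡18) mod 31; (10|31)=+1, (18|31)=+1; (−1)^{0·1·15}·(+1)^1·(+1)^0 = +1.
v=2: v_2(a)=12, v_2(b)=-4; units ≡ 7, 7 (mod 8); ε·ε+αω+βω = 1·1+12·0+-4·0 ≡ 1  ⇒  (a,b)_2 = -1.
v=23: a=23^-1·(≡3), b=23^1·(≡7) mod 23; (3|23)=+1, (7|23)=-1; (−1)^{-1·1·11}·(+1)^1·(-1)^-1 = +1.
v=11: a=11^0·(≡7), b=11^2·(≡10) mod 11; (7|11)=-1, (10|11)=-1; (−1)^{0·2·5}·(-1)^2·(-1)^0 = +1.
v=7: a=7^-1·(≡2), b=7^0·(≡1) mod 7; (2|7)=+1, (1|7)=+1; (−1)^{-1·0·3}·(+1)^0·(+1)^-1 = +1.
v=13: a=13^0·(≡9), b=13^2·(≡8) mod 13; (9|13)=+1, (8|13)=-1; (−1)^{0·2·6}·(+1)^2·(-1)^0 = +1.
Ram(-6601, -713) = {2, ∞}; no ℚ_2-point on the conic.

[2, inf]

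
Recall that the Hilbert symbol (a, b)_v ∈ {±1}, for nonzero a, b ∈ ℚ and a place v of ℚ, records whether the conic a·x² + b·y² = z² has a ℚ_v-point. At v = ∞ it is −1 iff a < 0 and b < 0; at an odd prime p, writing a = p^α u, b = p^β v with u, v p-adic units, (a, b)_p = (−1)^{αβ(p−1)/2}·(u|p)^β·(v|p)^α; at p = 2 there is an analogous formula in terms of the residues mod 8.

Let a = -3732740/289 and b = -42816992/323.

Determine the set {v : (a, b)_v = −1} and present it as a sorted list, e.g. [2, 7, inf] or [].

Mod squares: a ≡ -2585, b ≡ -1027786. Check v ∈ {∞, 2, 5, 11, 17, 19, 29, 37, 43, 47}.
v=19: a=19^2·(≡18), b=19^-1·(≡18) mod 19; (18|19)=-1, (18|19)=-1; (−1)^{2·-1·9}·(-1)^-1·(-1)^2 = -1.
v=47: a=47^1·(≡35), b=47^0·(≡30) mod 47; (35|47)=-1, (30|47)=-1; (−1)^{1·0·23}·(-1)^0·(-1)^1 = -1.
v=17: a=17^-2·(≡1), b=17^-1·(≡12) mod 17; (1|17)=+1, (12|17)=-1; (−1)^{-2·-1·8}·(+1)^-1·(-1)^-2 = +1.
v=29: a=29^0·(≡5), b=29^2·(≡3) mod 29; (5|29)=+1, (3|29)=-1; (−1)^{0·2·14}·(+1)^2·(-1)^0 = +1.
v=2: v_2(a)=2, v_2(b)=5; units ≡ 7, 3 (mod 8); ε·ε+αω+βω = 1·1+2·1+5·0 ≡ 1  ⇒  (a,b)_2 = -1.
v=∞: -2585 < 0 and -1027786 < 0  ⇒  (a,b)_∞ = -1.
v=5: a=5^1·(≡3), b=5^0·(≡1) mod 5; (3|5)=-1, (1|5)=+1; (−1)^{1·0·2}·(-1)^0·(+1)^1 = +1.
v=37: a=37^0·(≡31), b=37^1·(≡30) mod 37; (31|37)=-1, (30|37)=+1; (−1)^{0·1·18}·(-1)^1·(+1)^0 = -1.
v=11: a=11^1·(≡7), b=11^0·(≡6) mod 11; (7|11)=-1, (6|11)=-1; (−1)^{1·0·5}·(-1)^0·(-1)^1 = -1.
v=43: a=43^0·(≡14), b=43^1·(≡14) mod 43; (14|43)=+1, (14|43)=+1; (−1)^{0·1·21}·(+1)^1·(+1)^0 = +1.
Ram(-2585, -1027786) = {2, 11, 19, 37, 47, ∞}; no ℚ_2-point on the conic.

[2, 11, 19, 37, 47, inf]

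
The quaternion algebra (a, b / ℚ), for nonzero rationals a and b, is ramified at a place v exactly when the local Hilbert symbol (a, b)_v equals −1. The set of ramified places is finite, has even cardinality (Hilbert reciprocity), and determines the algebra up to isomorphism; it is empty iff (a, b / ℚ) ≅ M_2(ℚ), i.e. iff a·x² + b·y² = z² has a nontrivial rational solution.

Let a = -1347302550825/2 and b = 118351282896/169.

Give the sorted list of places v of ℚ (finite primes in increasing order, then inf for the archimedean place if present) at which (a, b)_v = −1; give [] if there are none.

[2, 3, 17, 41]

(a, b) ≡ (-224434, 2829) mod (ℚ^×)²; places V = {2, 3, 5, 7, 11, 13, 17, 23, 41, ∞}.
(a,b)_7: α=3, u≡5; β=4, v≡1 (mod 7); (5|7)=-1, (1|7)=+1; sign (−1)^0·-1^4·+1^3 = +1.
(a,b)_11: α=2, u≡7; β=2, v≡7 (mod 11); (7|11)=-1, (7|11)=-1; sign (−1)^0·-1^2·-1^2 = +1.
(a,b)_23: α=1, u≡19; β=1, v≡2 (mod 23); (19|23)=-1, (2|23)=+1; sign (−1)^1·-1^1·+1^1 = +1.
(a,b)_3: α=4, u≡2; β=3, v≡1 (mod 3); (2|3)=-1, (1|3)=+1; sign (−1)^0·-1^3·+1^4 = -1.
(a,b)_41: α=1, u≡32; β=1, v≡27 (mod 41); (32|41)=+1, (27|41)=-1; sign (−1)^0·+1^1·-1^1 = -1.
(a,b)_17: α=1, u≡3; β=0, v≡11 (mod 17); (3|17)=-1, (11|17)=-1; sign (−1)^0·-1^0·-1^1 = -1.
(a,b)_∞: sgn(-224434)=−, sgn(2829)=+, so +1.
(a,b)_13: α=0, u≡8; β=-2, v≡2 (mod 13); (8|13)=-1, (2|13)=-1; sign (−1)^0·-1^-2·-1^0 = +1.
(a,b)_2: α=-1, β=4; u≡7, v≡5 (mod 8); ε(u)ε(v)=1·0, αω(v)=-1·1, βω(u)=4·0; sum ≡ 1  ⇒  -1.
(a,b)_5: α=2, u≡1; β=0, v≡4 (mod 5); (1|5)=+1, (4|5)=+1; sign (−1)^0·+1^0·+1^2 = +1.
(-224434, 2829 / ℚ) ramifies at {2, 3, 17, 41}: a division algebra.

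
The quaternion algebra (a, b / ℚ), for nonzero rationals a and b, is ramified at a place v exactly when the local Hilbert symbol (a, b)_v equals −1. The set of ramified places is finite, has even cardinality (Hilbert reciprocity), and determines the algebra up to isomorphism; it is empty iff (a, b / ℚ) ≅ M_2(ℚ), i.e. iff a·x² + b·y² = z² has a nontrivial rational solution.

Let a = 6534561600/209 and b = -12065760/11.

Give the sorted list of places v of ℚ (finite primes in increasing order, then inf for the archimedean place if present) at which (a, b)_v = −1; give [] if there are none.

[2, 7]

(a, b) ≡ (4389, -2090) mod (ℚ^×)²; places V = {2, 3, 5, 7, 11, 19, ∞}.
(a,b)_7: α=5, u≡1; β=2, v≡5 (mod 7); (1|7)=+1, (5|7)=-1; sign (−1)^0·+1^2·-1^5 = -1.
(a,b)_19: α=-1, u≡3; β=1, v≡17 (mod 19); (3|19)=-1, (17|19)=+1; sign (−1)^1·-1^1·+1^-1 = +1.
(a,b)_5: α=2, u≡1; β=1, v≡3 (mod 5); (1|5)=+1, (3|5)=-1; sign (−1)^0·+1^1·-1^2 = +1.
(a,b)_2: α=6, β=5; u≡5, v≡3 (mod 8); ε(u)ε(v)=0·1, αω(v)=6·1, βω(u)=5·1; sum ≡ 1  ⇒  -1.
(a,b)_∞: sgn(4389)=+, sgn(-2090)=−, so +1.
(a,b)_3: α=5, u≡2; β=4, v≡1 (mod 3); (2|3)=-1, (1|3)=+1; sign (−1)^0·-1^4·+1^5 = +1.
(a,b)_11: α=-1, u≡9; β=-1, v≡8 (mod 11); (9|11)=+1, (8|11)=-1; sign (−1)^1·+1^-1·-1^-1 = +1.
|Ram(4389, -2090)| = 2, even; anisotropic at {2, 7}.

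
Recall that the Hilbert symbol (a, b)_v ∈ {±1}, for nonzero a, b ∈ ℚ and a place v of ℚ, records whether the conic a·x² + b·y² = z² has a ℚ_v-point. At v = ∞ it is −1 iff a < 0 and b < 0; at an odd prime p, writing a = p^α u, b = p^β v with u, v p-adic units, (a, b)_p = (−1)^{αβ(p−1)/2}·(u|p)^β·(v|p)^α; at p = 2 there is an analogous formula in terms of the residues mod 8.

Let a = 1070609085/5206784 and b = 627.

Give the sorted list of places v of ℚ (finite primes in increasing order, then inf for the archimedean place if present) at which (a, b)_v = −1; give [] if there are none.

[2, 3, 5, 11]

(a, b) ≡ (935, 627) mod (ℚ^×)²; places V = {2, 3, 5, 7, 11, 13, 17, 19, 43, ∞}.
(a,b)_7: α=2, u≡1; β=0, v≡4 (mod 7); (1|7)=+1, (4|7)=+1; sign (−1)^0·+1^0·+1^2 = +1.
(a,b)_3: α=2, u≡2; β=1, v≡2 (mod 3); (2|3)=-1, (2|3)=-1; sign (−1)^0·-1^1·-1^2 = -1.
(a,b)_17: α=1, u≡9; β=0, v≡15 (mod 17); (9|17)=+1, (15|17)=+1; sign (−1)^0·+1^0·+1^1 = +1.
(a,b)_19: α=0, u≡6; β=1, v≡14 (mod 19); (6|19)=+1, (14|19)=-1; sign (−1)^0·+1^1·-1^0 = +1.
(a,b)_∞: sgn(935)=+, sgn(627)=+, so +1.
(a,b)_13: α=4, u≡10; β=0, v≡3 (mod 13); (10|13)=+1, (3|13)=+1; sign (−1)^0·+1^0·+1^4 = +1.
(a,b)_2: α=-8, β=0; u≡7, v≡3 (mod 8); ε(u)ε(v)=1·1, αω(v)=-8·1, βω(u)=0·0; sum ≡ 1  ⇒  -1.
(a,b)_5: α=1, u≡3; β=0, v≡2 (mod 5); (3|5)=-1, (2|5)=-1; sign (−1)^0·-1^0·-1^1 = -1.
(a,b)_43: α=-2, u≡26; β=0, v≡25 (mod 43); (26|43)=-1, (25|43)=+1; sign (−1)^0·-1^0·+1^-2 = +1.
(a,b)_11: α=-1, u≡6; β=1, v≡2 (mod 11); (6|11)=-1, (2|11)=-1; sign (−1)^1·-1^1·-1^-1 = -1.
Ram(935, 627) = {2, 3, 5, 11}; no ℚ_2-point on the conic.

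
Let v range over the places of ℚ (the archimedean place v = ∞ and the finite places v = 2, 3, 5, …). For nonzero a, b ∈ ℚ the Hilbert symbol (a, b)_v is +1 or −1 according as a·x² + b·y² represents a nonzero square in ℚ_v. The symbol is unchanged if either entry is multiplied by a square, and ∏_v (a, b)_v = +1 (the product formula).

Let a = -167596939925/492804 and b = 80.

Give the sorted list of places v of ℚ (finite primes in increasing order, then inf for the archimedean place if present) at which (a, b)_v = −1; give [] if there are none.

(a, b) ≡ (-7971317, 5) mod (ℚ^×)²; places V = {2, 3, 5, 13, 17, 19, 23, 29, 37, ∞}.
(a,b)_∞: sgn(-7971317)=−, sgn(5)=+, so +1.
(a,b)_5: α=2, u≡2; β=1, v≡1 (mod 5); (2|5)=-1, (1|5)=+1; sign (−1)^0·-1^1·+1^2 = -1.
(a,b)_17: α=1, u≡12; β=0, v≡12 (mod 17); (12|17)=-1, (12|17)=-1; sign (−1)^0·-1^0·-1^1 = -1.
(a,b)_13: α=-2, u≡10; β=0, v≡2 (mod 13); (10|13)=+1, (2|13)=-1; sign (−1)^0·+1^0·-1^-2 = +1.
(a,b)_3: α=-6, u≡1; β=0, v≡2 (mod 3); (1|3)=+1, (2|3)=-1; sign (−1)^0·+1^0·-1^-6 = +1.
(a,b)_19: α=1, u≡13; β=0, v≡4 (mod 19); (13|19)=-1, (4|19)=+1; sign (−1)^0·-1^0·+1^1 = +1.
(a,b)_2: α=-2, β=4; u≡3, v≡5 (mod 8); ε(u)ε(v)=1·0, αω(v)=-2·1, βω(u)=4·1; sum ≡ 0  ⇒  +1.
(a,b)_23: α=1, u≡4; β=0, v≡11 (mod 23); (4|23)=+1, (11|23)=-1; sign (−1)^0·+1^0·-1^1 = -1.
(a,b)_37: α=1, u≡16; β=0, v≡6 (mod 37); (16|37)=+1, (6|37)=-1; sign (−1)^0·+1^0·-1^1 = -1.
(a,b)_29: α=3, u≡27; β=0, v≡22 (mod 29); (27|29)=-1, (22|29)=+1; sign (−1)^0·-1^0·+1^3 = +1.
|Ram(-7971317, 5)| = 4, even; anisotropic at {5, 17, 23, 37}.

[5, 17, 23, 37]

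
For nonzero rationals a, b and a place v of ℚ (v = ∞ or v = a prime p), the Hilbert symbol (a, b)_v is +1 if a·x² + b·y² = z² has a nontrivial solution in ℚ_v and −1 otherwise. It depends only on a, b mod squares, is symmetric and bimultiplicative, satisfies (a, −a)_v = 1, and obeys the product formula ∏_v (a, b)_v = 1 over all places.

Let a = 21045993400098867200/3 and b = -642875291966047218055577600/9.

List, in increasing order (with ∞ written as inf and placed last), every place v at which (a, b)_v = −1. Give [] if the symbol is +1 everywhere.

(a, b) ≡ (38454, -1031849) mod (ℚ^×)²; places V = {2, 3, 5, 7, 11, 13, 17, 23, 29, ∞}.
(a,b)_23: α=2, u≡15; β=3, v≡11 (mod 23); (15|23)=-1, (11|23)=-1; sign (−1)^0·-1^3·-1^2 = -1.
(a,b)_2: α=11, β=16; u≡3, v≡7 (mod 8); ε(u)ε(v)=1·1, αω(v)=11·0, βω(u)=16·1; sum ≡ 1  ⇒  -1.
(a,b)_3: α=-1, u≡2; β=-2, v≡1 (mod 3); (2|3)=-1, (1|3)=+1; sign (−1)^0·-1^-2·+1^-1 = +1.
(a,b)_7: α=2, u≡3; β=5, v≡5 (mod 7); (3|7)=-1, (5|7)=-1; sign (−1)^0·-1^5·-1^2 = -1.
(a,b)_17: α=1, u≡4; β=1, v≡11 (mod 17); (4|17)=+1, (11|17)=-1; sign (−1)^0·+1^1·-1^1 = -1.
(a,b)_29: α=1, u≡19; β=1, v≡21 (mod 29); (19|29)=-1, (21|29)=-1; sign (−1)^0·-1^1·-1^1 = +1.
(a,b)_5: α=2, u≡1; β=2, v≡4 (mod 5); (1|5)=+1, (4|5)=+1; sign (−1)^0·+1^2·+1^2 = +1.
(a,b)_13: α=3, u≡6; β=3, v≡5 (mod 13); (6|13)=-1, (5|13)=-1; sign (−1)^0·-1^3·-1^3 = +1.
(a,b)_∞: sgn(38454)=+, sgn(-1031849)=−, so +1.
(a,b)_11: α=4, u≡5; β=6, v≡7 (mod 11); (5|11)=+1, (7|11)=-1; sign (−1)^0·+1^6·-1^4 = +1.
(38454, -1031849 / ℚ) ramifies at {2, 7, 17, 23}: a division algebra.

[2, 7, 17, 23]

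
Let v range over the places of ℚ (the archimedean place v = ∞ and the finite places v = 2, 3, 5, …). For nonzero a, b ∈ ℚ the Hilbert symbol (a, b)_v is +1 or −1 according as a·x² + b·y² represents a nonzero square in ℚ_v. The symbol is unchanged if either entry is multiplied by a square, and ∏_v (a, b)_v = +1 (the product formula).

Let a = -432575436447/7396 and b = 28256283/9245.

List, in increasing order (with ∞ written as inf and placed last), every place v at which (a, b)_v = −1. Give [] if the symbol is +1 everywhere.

[3, 5]

(a, b) ≡ (-7, 15) mod (ℚ^×)²; places V = {2, 3, 5, 7, 11, 31, 43, ∞}.
(a,b)_5: α=0, u≡3; β=-1, v≡2 (mod 5); (3|5)=-1, (2|5)=-1; sign (−1)^0·-1^-1·-1^0 = -1.
(a,b)_43: α=-2, u≡23; β=-2, v≡16 (mod 43); (23|43)=+1, (16|43)=+1; sign (−1)^0·+1^-2·+1^-2 = +1.
(a,b)_∞: sgn(-7)=−, sgn(15)=+, so +1.
(a,b)_2: α=-2, β=0; u≡1, v≡7 (mod 8); ε(u)ε(v)=0·1, αω(v)=-2·0, βω(u)=0·0; sum ≡ 0  ⇒  +1.
(a,b)_3: α=12, u≡2; β=5, v≡2 (mod 3); (2|3)=-1, (2|3)=-1; sign (−1)^0·-1^5·-1^12 = -1.
(a,b)_31: α=2, u≡30; β=2, v≡11 (mod 31); (30|31)=-1, (11|31)=-1; sign (−1)^0·-1^2·-1^2 = +1.
(a,b)_7: α=1, u≡6; β=0, v≡4 (mod 7); (6|7)=-1, (4|7)=+1; sign (−1)^0·-1^0·+1^1 = +1.
(a,b)_11: α=2, u≡3; β=2, v≡3 (mod 11); (3|11)=+1, (3|11)=+1; sign (−1)^0·+1^2·+1^2 = +1.
|Ram(-7, 15)| = 2, even; anisotropic at {3, 5}.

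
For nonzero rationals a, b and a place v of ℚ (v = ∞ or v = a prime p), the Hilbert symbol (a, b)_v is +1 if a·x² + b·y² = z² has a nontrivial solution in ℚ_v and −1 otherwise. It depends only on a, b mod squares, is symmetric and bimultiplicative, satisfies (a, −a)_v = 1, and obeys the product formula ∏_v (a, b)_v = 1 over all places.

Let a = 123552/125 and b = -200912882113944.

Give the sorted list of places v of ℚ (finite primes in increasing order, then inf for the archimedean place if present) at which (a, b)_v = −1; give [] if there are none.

[2, 3, 7, 11, 13, 17]

Mod squares: a ≡ 4290, b ≡ -3094. Check v ∈ {∞, 2, 3, 5, 7, 11, 13, 17}.
v=11: a=11^1·(≡3), b=11^4·(≡2) mod 11; (3|11)=+1, (2|11)=-1; (−1)^{1·4·5}·(+1)^4·(-1)^1 = -1.
v=∞: 4290 > 0 and -3094 < 0  ⇒  (a,b)_∞ = +1.
v=5: a=5^-3·(≡2), b=5^0·(≡1) mod 5; (2|5)=-1, (1|5)=+1; (−1)^{-3·0·2}·(-1)^0·(+1)^-3 = +1.
v=17: a=17^0·(≡5), b=17^1·(≡12) mod 17; (5|17)=-1, (12|17)=-1; (−1)^{0·1·8}·(-1)^1·(-1)^0 = -1.
v=3: a=3^3·(≡2), b=3^8·(≡2) mod 3; (2|3)=-1, (2|3)=-1; (−1)^{3·8·1}·(-1)^8·(-1)^3 = -1.
v=7: a=7^0·(≡5), b=7^1·(≡3) mod 7; (5|7)=-1, (3|7)=-1; (−1)^{0·1·3}·(-1)^1·(-1)^0 = -1.
v=2: v_2(a)=5, v_2(b)=3; units ≡ 1, 5 (mod 8); ε·ε+αω+βω = 0·0+5·1+3·0 ≡ 1  ⇒  (a,b)_2 = -1.
v=13: a=13^1·(≡5), b=13^3·(≡10) mod 13; (5|13)=-1, (10|13)=+1; (−1)^{1·3·6}·(-1)^3·(+1)^1 = -1.
Ram(4290, -3094) = {2, 3, 7, 11, 13, 17}; no ℚ_2-point on the conic.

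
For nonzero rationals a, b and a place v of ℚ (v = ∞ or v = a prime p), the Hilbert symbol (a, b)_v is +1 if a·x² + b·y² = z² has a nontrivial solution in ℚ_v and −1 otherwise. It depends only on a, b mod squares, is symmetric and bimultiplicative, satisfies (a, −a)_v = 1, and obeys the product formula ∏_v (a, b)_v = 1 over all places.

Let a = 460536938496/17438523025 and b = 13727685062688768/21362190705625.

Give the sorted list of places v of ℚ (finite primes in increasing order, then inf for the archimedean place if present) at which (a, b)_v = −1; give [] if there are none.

Mod squares: a ≡ 41, b ≡ 943. Check v ∈ {∞, 2, 3, 5, 7, 11, 23, 41}.
v=5: a=5^-2·(≡1), b=5^-4·(≡2) mod 5; (1|5)=+1, (2|5)=-1; (−1)^{-2·-4·2}·(+1)^-4·(-1)^-2 = +1.
v=∞: 41 > 0 and 943 > 0  ⇒  (a,b)_∞ = +1.
v=41: a=41^1·(≡8), b=41^1·(≡23) mod 41; (8|41)=+1, (23|41)=+1; (−1)^{1·1·20}·(+1)^1·(+1)^1 = +1.
v=3: a=3^4·(≡2), b=3^8·(≡1) mod 3; (2|3)=-1, (1|3)=+1; (−1)^{4·8·1}·(-1)^8·(+1)^4 = +1.
v=23: a=23^2·(≡8), b=23^3·(≡3) mod 23; (8|23)=+1, (3|23)=+1; (−1)^{2·3·11}·(+1)^3·(+1)^2 = +1.
v=11: a=11^-2·(≡6), b=11^-2·(≡8) mod 11; (6|11)=-1, (8|11)=-1; (−1)^{-2·-2·5}·(-1)^-2·(-1)^-2 = +1.
v=2: v_2(a)=18, v_2(b)=22; units ≡ 1, 7 (mod 8); ε·ε+αω+βω = 0·1+18·0+22·0 ≡ 0  ⇒  (a,b)_2 = +1.
v=7: a=7^-8·(≡5), b=7^-10·(≡6) mod 7; (5|7)=-1, (6|7)=-1; (−1)^{-8·-10·3}·(-1)^-10·(-1)^-8 = +1.
Ram(a, b) = ∅: the form 41·x² + 943·y² − z² is isotropic over every ℚ_v, so by Hasse–Minkowski it is isotropic over ℚ.

[]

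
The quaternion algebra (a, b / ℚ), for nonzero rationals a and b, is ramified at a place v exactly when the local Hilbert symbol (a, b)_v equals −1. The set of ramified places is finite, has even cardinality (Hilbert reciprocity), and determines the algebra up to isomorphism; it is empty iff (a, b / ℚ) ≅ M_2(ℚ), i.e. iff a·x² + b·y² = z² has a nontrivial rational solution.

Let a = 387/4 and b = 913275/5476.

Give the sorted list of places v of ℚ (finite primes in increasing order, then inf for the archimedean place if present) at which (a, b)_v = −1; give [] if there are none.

[2, 11]

(a, b) ≡ (43, 451) mod (ℚ^×)²; places V = {2, 3, 5, 11, 37, 41, 43, ∞}.
(a,b)_5: α=0, u≡3; β=2, v≡1 (mod 5); (3|5)=-1, (1|5)=+1; sign (−1)^0·-1^2·+1^0 = +1.
(a,b)_11: α=0, u≡6; β=1, v≡7 (mod 11); (6|11)=-1, (7|11)=-1; sign (−1)^0·-1^1·-1^0 = -1.
(a,b)_37: α=0, u≡32; β=-2, v≡1 (mod 37); (32|37)=-1, (1|37)=+1; sign (−1)^0·-1^-2·+1^0 = +1.
(a,b)_2: α=-2, β=-2; u≡3, v≡3 (mod 8); ε(u)ε(v)=1·1, αω(v)=-2·1, βω(u)=-2·1; sum ≡ 1  ⇒  -1.
(a,b)_3: α=2, u≡1; β=4, v≡1 (mod 3); (1|3)=+1, (1|3)=+1; sign (−1)^0·+1^4·+1^2 = +1.
(a,b)_∞: sgn(43)=+, sgn(451)=+, so +1.
(a,b)_41: α=0, u≡25; β=1, v≡13 (mod 41); (25|41)=+1, (13|41)=-1; sign (−1)^0·+1^1·-1^0 = +1.
(a,b)_43: α=1, u≡13; β=0, v≡40 (mod 43); (13|43)=+1, (40|43)=+1; sign (−1)^0·+1^0·+1^1 = +1.
|Ram(43, 451)| = 2, even; anisotropic at {2, 11}.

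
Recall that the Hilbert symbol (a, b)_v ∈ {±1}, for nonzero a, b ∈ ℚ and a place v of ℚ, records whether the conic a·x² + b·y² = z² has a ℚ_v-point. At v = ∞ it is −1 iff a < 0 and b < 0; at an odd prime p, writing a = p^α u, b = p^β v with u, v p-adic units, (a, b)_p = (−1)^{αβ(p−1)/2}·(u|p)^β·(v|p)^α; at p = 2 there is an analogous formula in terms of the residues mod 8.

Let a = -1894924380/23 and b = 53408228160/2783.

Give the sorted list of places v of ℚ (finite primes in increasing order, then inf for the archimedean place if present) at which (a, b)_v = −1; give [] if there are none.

(a, b) ≡ (-5865, 7993995) mod (ℚ^×)²; places V = {2, 3, 5, 7, 11, 17, 23, 29, 47, ∞}.
(a,b)_2: α=2, β=6; u≡7, v≡3 (mod 8); ε(u)ε(v)=1·1, αω(v)=2·1, βω(u)=6·0; sum ≡ 1  ⇒  -1.
(a,b)_11: α=0, u≡3; β=-2, v≡1 (mod 11); (3|11)=+1, (1|11)=+1; sign (−1)^0·+1^-2·+1^0 = +1.
(a,b)_3: α=1, u≡1; β=1, v≡2 (mod 3); (1|3)=+1, (2|3)=-1; sign (−1)^1·+1^1·-1^1 = +1.
(a,b)_7: α=0, u≡4; β=4, v≡2 (mod 7); (4|7)=+1, (2|7)=+1; sign (−1)^0·+1^4·+1^0 = +1.
(a,b)_47: α=2, u≡46; β=1, v≡43 (mod 47); (46|47)=-1, (43|47)=-1; sign (−1)^0·-1^1·-1^2 = -1.
(a,b)_17: α=1, u≡12; β=1, v≡8 (mod 17); (12|17)=-1, (8|17)=+1; sign (−1)^0·-1^1·+1^1 = -1.
(a,b)_5: α=1, u≡3; β=1, v≡4 (mod 5); (3|5)=-1, (4|5)=+1; sign (−1)^0·-1^1·+1^1 = -1.
(a,b)_29: α=2, u≡9; β=1, v≡27 (mod 29); (9|29)=+1, (27|29)=-1; sign (−1)^0·+1^1·-1^2 = +1.
(a,b)_∞: sgn(-5865)=−, sgn(7993995)=+, so +1.
(a,b)_23: α=-1, u≡11; β=-1, v≡2 (mod 23); (11|23)=-1, (2|23)=+1; sign (−1)^1·-1^-1·+1^-1 = +1.
|Ram(-5865, 7993995)| = 4, even; anisotropic at {2, 5, 17, 47}.

[2, 5, 17, 47]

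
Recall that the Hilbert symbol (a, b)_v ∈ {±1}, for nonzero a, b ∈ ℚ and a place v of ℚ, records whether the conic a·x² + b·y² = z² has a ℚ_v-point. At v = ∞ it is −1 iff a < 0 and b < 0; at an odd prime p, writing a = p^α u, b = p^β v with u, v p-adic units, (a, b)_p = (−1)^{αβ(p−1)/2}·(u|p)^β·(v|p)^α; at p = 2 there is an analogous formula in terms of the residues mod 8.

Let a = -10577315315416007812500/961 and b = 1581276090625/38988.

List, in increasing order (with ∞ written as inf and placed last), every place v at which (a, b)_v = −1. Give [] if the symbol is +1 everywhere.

(a, b) ≡ (-189805, 64515) mod (ℚ^×)²; places V = {2, 3, 5, 7, 11, 17, 19, 23, 29, 31, ∞}.
(a,b)_17: α=3, u≡9; β=1, v≡15 (mod 17); (9|17)=+1, (15|17)=+1; sign (−1)^0·+1^1·+1^3 = +1.
(a,b)_5: α=9, u≡4; β=5, v≡3 (mod 5); (4|5)=+1, (3|5)=-1; sign (−1)^0·+1^5·-1^9 = -1.
(a,b)_11: α=1, u≡4; β=1, v≡6 (mod 11); (4|11)=+1, (6|11)=-1; sign (−1)^1·+1^1·-1^1 = +1.
(a,b)_19: α=0, u≡4; β=-2, v≡18 (mod 19); (4|19)=+1, (18|19)=-1; sign (−1)^0·+1^-2·-1^0 = +1.
(a,b)_7: α=3, u≡3; β=6, v≡6 (mod 7); (3|7)=-1, (6|7)=-1; sign (−1)^0·-1^6·-1^3 = -1.
(a,b)_29: α=1, u≡6; β=0, v≡21 (mod 29); (6|29)=+1, (21|29)=-1; sign (−1)^0·+1^0·-1^1 = -1.
(a,b)_3: α=2, u≡2; β=-3, v≡1 (mod 3); (2|3)=-1, (1|3)=+1; sign (−1)^0·-1^-3·+1^2 = -1.
(a,b)_2: α=2, β=-2; u≡3, v≡3 (mod 8); ε(u)ε(v)=1·1, αω(v)=2·1, βω(u)=-2·1; sum ≡ 1  ⇒  -1.
(a,b)_∞: sgn(-189805)=−, sgn(64515)=+, so +1.
(a,b)_31: α=-2, u≡25; β=0, v≡18 (mod 31); (25|31)=+1, (18|31)=+1; sign (−1)^0·+1^0·+1^-2 = +1.
(a,b)_23: α=4, u≡15; β=1, v≡11 (mod 23); (15|23)=-1, (11|23)=-1; sign (−1)^0·-1^1·-1^4 = -1.
|Ram(-189805, 64515)| = 6, even; anisotropic at {2, 3, 5, 7, 23, 29}.

[2, 3, 5, 7, 23, 29]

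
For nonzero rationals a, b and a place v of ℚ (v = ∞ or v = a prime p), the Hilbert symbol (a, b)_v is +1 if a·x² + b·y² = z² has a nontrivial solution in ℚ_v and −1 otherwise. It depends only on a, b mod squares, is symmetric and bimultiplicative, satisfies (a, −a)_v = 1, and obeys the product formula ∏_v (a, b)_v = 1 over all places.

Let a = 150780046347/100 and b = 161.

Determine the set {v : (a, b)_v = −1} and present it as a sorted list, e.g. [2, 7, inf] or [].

[3, 7]

Mod squares: a ≡ 646323, b ≡ 161. Check v ∈ {∞, 2, 3, 5, 7, 17, 19, 23, 29}.
v=3: a=3^3·(≡2), b=3^0·(≡2) mod 3; (2|3)=-1, (2|3)=-1; (−1)^{3·0·1}·(-1)^0·(-1)^3 = -1.
v=5: a=5^-2·(≡3), b=5^0·(≡1) mod 5; (3|5)=-1, (1|5)=+1; (−1)^{-2·0·2}·(-1)^0·(+1)^-2 = +1.
v=19: a=19^1·(≡6), b=19^0·(≡9) mod 19; (6|19)=+1, (9|19)=+1; (−1)^{1·0·9}·(+1)^0·(+1)^1 = +1.
v=∞: 646323 > 0 and 161 > 0  ⇒  (a,b)_∞ = +1.
v=23: a=23^3·(≡9), b=23^1·(≡7) mod 23; (9|23)=+1, (7|23)=-1; (−1)^{3·1·11}·(+1)^1·(-1)^3 = +1.
v=29: a=29^1·(≡15), b=29^0·(≡16) mod 29; (15|29)=-1, (16|29)=+1; (−1)^{1·0·14}·(-1)^0·(+1)^1 = +1.
v=7: a=7^2·(≡3), b=7^1·(≡2) mod 7; (3|7)=-1, (2|7)=+1; (−1)^{2·1·3}·(-1)^1·(+1)^2 = -1.
v=17: a=17^1·(≡7), b=17^0·(≡8) mod 17; (7|17)=-1, (8|17)=+1; (−1)^{1·0·8}·(-1)^0·(+1)^1 = +1.
v=2: v_2(a)=-2, v_2(b)=0; units ≡ 3, 1 (mod 8); ε·ε+αω+βω = 1·0+-2·0+0·1 ≡ 0  ⇒  (a,b)_2 = +1.
|Ram(646323, 161)| = 2, even; anisotropic at {3, 7}.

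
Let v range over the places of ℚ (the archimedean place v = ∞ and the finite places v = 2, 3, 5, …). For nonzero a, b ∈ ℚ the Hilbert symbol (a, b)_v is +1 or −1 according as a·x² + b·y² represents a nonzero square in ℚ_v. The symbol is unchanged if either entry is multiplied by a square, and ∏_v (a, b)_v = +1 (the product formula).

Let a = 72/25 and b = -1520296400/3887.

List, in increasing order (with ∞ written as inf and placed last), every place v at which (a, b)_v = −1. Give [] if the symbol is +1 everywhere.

[2, 19]

Mod squares: a ≡ 2, b ≡ -52003. Check v ∈ {∞, 2, 3, 5, 7, 13, 17, 19, 23, 41}.
v=2: v_2(a)=3, v_2(b)=4; units ≡ 1, 5 (mod 8); ε·ε+αω+βω = 0·0+3·1+4·0 ≡ 1  ⇒  (a,b)_2 = -1.
v=19: a=19^0·(≡12), b=19^1·(≡8) mod 19; (12|19)=-1, (8|19)=-1; (−1)^{0·1·9}·(-1)^1·(-1)^0 = -1.
v=7: a=7^0·(≡4), b=7^1·(≡3) mod 7; (4|7)=+1, (3|7)=-1; (−1)^{0·1·3}·(+1)^1·(-1)^0 = +1.
v=13: a=13^0·(≡6), b=13^-2·(≡4) mod 13; (6|13)=-1, (4|13)=+1; (−1)^{0·-2·6}·(-1)^-2·(+1)^0 = +1.
v=3: a=3^2·(≡2), b=3^0·(≡2) mod 3; (2|3)=-1, (2|3)=-1; (−1)^{2·0·1}·(-1)^0·(-1)^2 = +1.
v=5: a=5^-2·(≡2), b=5^2·(≡2) mod 5; (2|5)=-1, (2|5)=-1; (−1)^{-2·2·2}·(-1)^2·(-1)^-2 = +1.
v=17: a=17^0·(≡9), b=17^1·(≡9) mod 17; (9|17)=+1, (9|17)=+1; (−1)^{0·1·8}·(+1)^1·(+1)^0 = +1.
v=41: a=41^0·(≡16), b=41^2·(≡13) mod 41; (16|41)=+1, (13|41)=-1; (−1)^{0·2·20}·(+1)^2·(-1)^0 = +1.
v=∞: 2 > 0 and -52003 < 0  ⇒  (a,b)_∞ = +1.
v=23: a=23^0·(≡13), b=23^-1·(≡13) mod 23; (13|23)=+1, (13|23)=+1; (−1)^{0·-1·11}·(+1)^-1·(+1)^0 = +1.
Ram(2, -52003) = {2, 19}; no ℚ_2-point on the conic.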